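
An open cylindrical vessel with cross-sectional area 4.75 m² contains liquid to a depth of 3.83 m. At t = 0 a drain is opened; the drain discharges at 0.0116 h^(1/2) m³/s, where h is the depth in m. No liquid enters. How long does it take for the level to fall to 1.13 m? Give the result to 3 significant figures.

732 s

A dh/dt = −Q_out = −0.0116 √h.
Separate and integrate: 2(√h − √h₀) = −(0.0116/A) t.
t = 2A(√h₀ − √h)/0.0116 = 2·4.75·(√3.83 − √1.13)/0.0116
  = 9.5000 × (1.9570 − 1.0630) / 0.0116 = 732.17 s.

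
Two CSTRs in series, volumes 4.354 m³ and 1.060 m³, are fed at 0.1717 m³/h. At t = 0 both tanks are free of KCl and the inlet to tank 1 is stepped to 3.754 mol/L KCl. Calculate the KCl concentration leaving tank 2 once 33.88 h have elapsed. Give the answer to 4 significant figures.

Time constants: τᵢ = Vᵢ/Q for each well-mixed tank.
τ₁ = 4.354/0.1717 = 25.3582 h; τ₂ = 1.060/0.1717 = 6.17356 h.
Tank 1: C₁ = C_in(1 − e^(−t/τ₁)). Tank 2 (τ₁ ≠ τ₂): C₂ = C_in[1 − (τ₁ e^(−t/τ₁) − τ₂ e^(−t/τ₂))/(τ₁ − τ₂)].
At t = 33.88: e^(−t/τ₁) = 0.262880, e^(−t/τ₂) = 0.00413644.
C₂ = 3.754·[1 − (25.3582·0.262880 − 6.17356·0.00413644)/(19.1846)] = 3.754·0.653857 = 2.45458 mol/L.

2.455 mol/L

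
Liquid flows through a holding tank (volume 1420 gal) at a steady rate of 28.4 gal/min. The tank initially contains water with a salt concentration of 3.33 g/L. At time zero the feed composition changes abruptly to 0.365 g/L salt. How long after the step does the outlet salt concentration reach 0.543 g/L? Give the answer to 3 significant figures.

141 min

Species balance on the tank: V dC/dt = Q(C_in − C), so τ = V/Q = 50.000 min.
C(t) = C_in + (C₀ − C_in) e^(−t/τ). Set C = 0.543 and solve for t:
e^(−t/τ) = (C − C_in)/(C₀ − C_in) = (0.543 − 0.365)/(3.33 − 0.365) = 0.060034
t = −τ ln(…) = 50.000 × 2.8128 = 140.64 min.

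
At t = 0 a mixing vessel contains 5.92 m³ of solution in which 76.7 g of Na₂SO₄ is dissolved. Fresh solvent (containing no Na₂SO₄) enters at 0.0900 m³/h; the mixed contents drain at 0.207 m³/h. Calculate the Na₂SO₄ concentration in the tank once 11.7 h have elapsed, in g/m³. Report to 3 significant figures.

Let m(t) be the amount of Na₂SO₄. Volume: V(t) = V₀ + (Q_in − Q_out) t = 5.92 − 0.11700 t; V(11.7) = 4.5511 m³.
Solute balance: dm/dt = 0 − Q_out C = −Q_out m/V(t).
dm/m = −Q_out dt/(V₀ − 0.11700 t); integrating gives ln(m/m₀) = −(Q_out/(Q_in−Q_out)) ln(V/V₀).
m = m₀ (V₀/V)^(Q_out/(Q_in−Q_out)) = 76.7 × (5.92/4.5511)^(-1.7692) = 48.166 g.
C = m/V = 48.166/4.5511 = 10.583 g/m³.

10.6 g/m³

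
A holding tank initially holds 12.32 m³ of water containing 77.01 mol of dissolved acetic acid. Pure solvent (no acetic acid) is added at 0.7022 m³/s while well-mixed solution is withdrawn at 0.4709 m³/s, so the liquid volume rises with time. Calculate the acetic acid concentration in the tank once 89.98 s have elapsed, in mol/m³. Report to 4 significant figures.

0.3102 mol/m³

Let m(t) be the amount of acetic acid. Volume: V(t) = V₀ + (Q_in − Q_out) t = 12.32 + 0.231300 t; V(89.98) = 33.1324 m³.
Species balance (pure solvent in): dm/dt = −Q_out · m/V(t).
dm/m = −Q_out dt/(V₀ + 0.231300 t); integrating gives ln(m/m₀) = −(Q_out/(Q_in−Q_out)) ln(V/V₀).
m = m₀ (V₀/V)^(Q_out/(Q_in−Q_out)) = 77.01 × (12.32/33.1324)^(2.03588) = 10.2765 mol.
C = m/V = 10.2765/33.1324 = 0.310166 mol/m³.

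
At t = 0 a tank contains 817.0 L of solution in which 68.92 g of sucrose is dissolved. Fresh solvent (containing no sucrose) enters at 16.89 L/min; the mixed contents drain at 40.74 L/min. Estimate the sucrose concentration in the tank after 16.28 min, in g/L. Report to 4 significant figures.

Total volume: dV/dt = Q_in − Q_out = -23.8500 L/min, so V(t) = 817.0 − 23.8500 t and V(16.28) = 428.722 L.
Solute balance: dm/dt = 0 − Q_out C = −Q_out m/V(t).
dm/m = −Q_out dt/(V₀ − 23.8500 t); integrating gives ln(m/m₀) = −(Q_out/(Q_in−Q_out)) ln(V/V₀).
m = m₀ (V₀/V)^(Q_out/(Q_in−Q_out)) = 68.92 × (817.0/428.722)^(-1.70818) = 22.9075 g.
C = m/V = 22.9075/428.722 = 0.0534320 g/L.

0.05343 g/L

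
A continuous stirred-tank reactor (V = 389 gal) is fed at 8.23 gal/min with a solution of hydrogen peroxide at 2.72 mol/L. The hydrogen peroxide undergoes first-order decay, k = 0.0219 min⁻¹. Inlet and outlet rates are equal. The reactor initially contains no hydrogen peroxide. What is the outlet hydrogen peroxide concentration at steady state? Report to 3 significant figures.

1.34 mol/L

Species balance: V dC/dt = Q C_in − Q C − k V C.
At steady state: 0 = Q C_in − (Q + kV) C_ss, so C_ss = Q C_in/(Q + kV).
C_ss = 8.23·2.72/(8.23 + 0.0219·389) = 22.386/16.749 = 1.3365 mol/L.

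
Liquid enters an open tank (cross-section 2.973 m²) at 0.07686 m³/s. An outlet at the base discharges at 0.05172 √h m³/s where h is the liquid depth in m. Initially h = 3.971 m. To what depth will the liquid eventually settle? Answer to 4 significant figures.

2.208 m

A dh/dt = Q_in − 0.05172 √h. Steady state requires inflow = outflow:
Q_in = 0.05172 √h_ss ⇒ √h_ss = 0.07686/0.05172 = 1.48608.
h_ss = 1.48608² = 2.20843 m. (Since h₀ = 3.971 m > h_ss, the level will fall toward this value.)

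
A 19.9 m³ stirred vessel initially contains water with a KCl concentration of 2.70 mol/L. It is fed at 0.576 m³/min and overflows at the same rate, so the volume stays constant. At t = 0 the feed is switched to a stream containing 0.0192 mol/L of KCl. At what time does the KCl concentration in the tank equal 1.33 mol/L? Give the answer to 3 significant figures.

24.7 min

Unsteady species balance (constant V, well mixed): V dC/dt = Q(C_in − C), so τ = V/Q = 34.549 min.
C(t) = C_in + (C₀ − C_in) e^(−t/τ). Set C = 1.33 and solve for t:
e^(−t/τ) = (C − C_in)/(C₀ − C_in) = (1.33 − 0.0192)/(2.70 − 0.0192) = 0.48896
t = −τ ln(…) = 34.549 × 0.71548 = 24.719 min.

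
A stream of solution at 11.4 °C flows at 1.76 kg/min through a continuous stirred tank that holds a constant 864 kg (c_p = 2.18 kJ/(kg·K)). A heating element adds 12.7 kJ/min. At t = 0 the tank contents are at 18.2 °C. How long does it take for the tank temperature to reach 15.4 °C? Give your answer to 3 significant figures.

796 min

Heat balance on the well-mixed liquid: M c_p dT/dt = ṁ c_p (T_in − T) + 12.7.
τ = M/ṁ = 490.91 min; T_ss = T_in + Q̇/(ṁ c_p) = 14.710 °C.
T(t) = T_ss + (T₀ − T_ss) e^(−t/τ). Set T = 15.4:
e^(−t/τ) = (15.4 − 14.710)/(18.2 − 14.710) = 0.19770
t = −490.91 · ln(0.19770) = 795.78 min.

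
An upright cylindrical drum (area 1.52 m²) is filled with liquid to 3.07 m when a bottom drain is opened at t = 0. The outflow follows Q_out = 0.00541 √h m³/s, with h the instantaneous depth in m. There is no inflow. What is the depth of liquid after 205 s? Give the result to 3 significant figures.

A dh/dt = −Q_out = −0.00541 √h.
Separate and integrate: 2(√h − √h₀) = −(0.00541/A) t.
√h = √3.07 − 0.00541·205/(2·1.52) = 1.7521 − 0.36482 = 1.3873.
h = 1.3873² = 1.9247 m.

1.92 m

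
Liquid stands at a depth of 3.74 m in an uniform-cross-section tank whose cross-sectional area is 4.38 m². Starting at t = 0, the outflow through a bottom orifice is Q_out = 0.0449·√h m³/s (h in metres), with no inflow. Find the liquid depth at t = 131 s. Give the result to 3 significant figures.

With no inflow, A dh/dt = −0.0449 √h.
∫ h^(−1/2) dh = −(0.0449/A) ∫ dt, giving 2√h = 2√h₀ − (0.0449/A) t.
√h = √3.74 − 0.0449·131/(2·4.38) = 1.9339 − 0.67145 = 1.2625.
h = 1.2625² = 1.5938 m.

1.59 m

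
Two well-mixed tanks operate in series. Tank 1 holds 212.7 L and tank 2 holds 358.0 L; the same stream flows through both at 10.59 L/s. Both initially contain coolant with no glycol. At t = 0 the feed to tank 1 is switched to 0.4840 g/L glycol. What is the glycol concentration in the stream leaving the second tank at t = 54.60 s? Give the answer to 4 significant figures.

Time constants: τᵢ = Vᵢ/Q for each well-mixed tank.
τ₁ = 212.7/10.59 = 20.0850 s; τ₂ = 358.0/10.59 = 33.8055 s.
Tank 1: C₁ = C_in(1 − e^(−t/τ₁)). Tank 2 (τ₁ ≠ τ₂): C₂ = C_in[1 − (τ₁ e^(−t/τ₁) − τ₂ e^(−t/τ₂))/(τ₁ − τ₂)].
At t = 54.60: e^(−t/τ₁) = 0.0659770, e^(−t/τ₂) = 0.198866.
C₂ = 0.4840·[1 − (20.0850·0.0659770 − 33.8055·0.198866)/(-13.7205)] = 0.4840·0.606602 = 0.293595 g/L.

0.2936 g/L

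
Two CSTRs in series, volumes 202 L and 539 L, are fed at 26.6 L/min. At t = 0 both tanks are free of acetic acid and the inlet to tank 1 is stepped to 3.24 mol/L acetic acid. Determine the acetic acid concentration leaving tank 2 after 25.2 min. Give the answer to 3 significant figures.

1.82 mol/L

Time constants: τᵢ = Vᵢ/Q for each well-mixed tank.
τ₁ = 202/26.6 = 7.5940 min; τ₂ = 539/26.6 = 20.263 min.
Tank 1: C₁ = C_in(1 − e^(−t/τ₁)). Tank 2 (τ₁ ≠ τ₂): C₂ = C_in[1 − (τ₁ e^(−t/τ₁) − τ₂ e^(−t/τ₂))/(τ₁ − τ₂)].
At t = 25.2: e^(−t/τ₁) = 0.036210, e^(−t/τ₂) = 0.28833.
C₂ = 3.24·[1 − (7.5940·0.036210 − 20.263·0.28833)/(-12.669)] = 3.24·0.56054 = 1.8162 mol/L.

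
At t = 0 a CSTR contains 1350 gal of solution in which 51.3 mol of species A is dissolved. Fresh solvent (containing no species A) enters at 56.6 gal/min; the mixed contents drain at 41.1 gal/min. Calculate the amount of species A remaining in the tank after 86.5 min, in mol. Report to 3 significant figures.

Let m(t) be the amount of species A. Volume: V(t) = V₀ + (Q_in − Q_out) t = 1350 + 15.500 t; V(86.5) = 2690.8 gal.
Species balance (pure solvent in): dm/dt = −Q_out · m/V(t).
dm/m = −Q_out dt/(V₀ + 15.500 t); integrating gives ln(m/m₀) = −(Q_out/(Q_in−Q_out)) ln(V/V₀).
m = m₀ (V₀/V)^(Q_out/(Q_in−Q_out)) = 51.3 × (1350/2690.8)^(2.6516) = 8.2386 mol.

8.24 mol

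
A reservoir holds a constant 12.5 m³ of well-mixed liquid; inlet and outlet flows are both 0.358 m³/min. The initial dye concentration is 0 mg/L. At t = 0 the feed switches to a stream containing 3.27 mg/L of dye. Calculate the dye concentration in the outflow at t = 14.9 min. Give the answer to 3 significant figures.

1.14 mg/L

Species balance on the tank: V dC/dt = Q(C_in − C).
So dC/dt = (C_in − C)/τ with τ = V/Q = 12.5/0.358 = 34.916 min.
Solution: C(t) = C_in + (C₀ − C_in) e^(−t/τ).
C(14.9) = 3.27 + (0 − 3.27)·e^(−14.9/34.916) = 3.27 + (-3.2700)·0.65264 = 1.1359 mg/L.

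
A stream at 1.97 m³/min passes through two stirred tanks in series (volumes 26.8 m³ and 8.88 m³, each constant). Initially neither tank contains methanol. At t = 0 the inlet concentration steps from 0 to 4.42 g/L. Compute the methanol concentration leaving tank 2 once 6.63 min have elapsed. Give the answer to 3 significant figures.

Each tank obeys Vᵢ dCᵢ/dt = Q(Cᵢ₋₁ − Cᵢ), so τᵢ = Vᵢ/Q.
τ₁ = 26.8/1.97 = 13.604 min; τ₂ = 8.88/1.97 = 4.5076 min.
Tank 1: C₁ = C_in(1 − e^(−t/τ₁)). Tank 2 (τ₁ ≠ τ₂): C₂ = C_in[1 − (τ₁ e^(−t/τ₁) − τ₂ e^(−t/τ₂))/(τ₁ − τ₂)].
At t = 6.63: e^(−t/τ₁) = 0.61425, e^(−t/τ₂) = 0.22973.
C₂ = 4.42·[1 − (13.604·0.61425 − 4.5076·0.22973)/(9.0964)] = 4.42·0.19521 = 0.86282 g/L.

0.863 g/L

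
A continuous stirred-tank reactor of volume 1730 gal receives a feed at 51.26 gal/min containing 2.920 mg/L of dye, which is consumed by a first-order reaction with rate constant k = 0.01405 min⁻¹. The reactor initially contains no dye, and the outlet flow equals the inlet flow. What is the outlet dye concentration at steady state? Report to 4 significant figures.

Accumulation = in − out − consumed: V dC/dt = Q C_in − Q C − k V C.
Steady state (dC/dt = 0): C_ss = Q C_in/(Q + kV) = C_in/(1 + kV/Q).
C_ss = 51.26·2.920/(51.26 + 0.01405·1730) = 149.679/75.5665 = 1.98076 mg/L.

1.981 mg/L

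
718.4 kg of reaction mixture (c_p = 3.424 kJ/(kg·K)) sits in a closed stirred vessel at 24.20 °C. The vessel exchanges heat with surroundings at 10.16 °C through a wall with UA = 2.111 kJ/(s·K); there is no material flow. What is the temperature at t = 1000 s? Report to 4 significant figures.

16.11 °C

First-law balance (no shaft work): M c_p dT/dt = −UA(T − T_amb).
dT/dt = (T_ss − T)/τ with T_ss = T_amb = 10.1600 °C, τ = M c_p/UA = 718.4·3.424/2.111 = 1165.23 s.
Solution: T(t) = T_ss + (T₀ − T_ss) e^(−t/τ).
T(1000) = 10.1600 + (14.0400)·0.423925 = 16.1119 °C.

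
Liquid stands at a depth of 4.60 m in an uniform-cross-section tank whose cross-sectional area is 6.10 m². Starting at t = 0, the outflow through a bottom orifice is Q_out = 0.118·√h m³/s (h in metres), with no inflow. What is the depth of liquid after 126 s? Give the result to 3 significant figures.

0.858 m

With no inflow, A dh/dt = −0.118 √h.
Separate and integrate: 2(√h − √h₀) = −(0.118/A) t.
√h = √4.60 − 0.118·126/(2·6.10) = 2.1448 − 1.2187 = 0.92607.
h = 0.92607² = 0.85761 m.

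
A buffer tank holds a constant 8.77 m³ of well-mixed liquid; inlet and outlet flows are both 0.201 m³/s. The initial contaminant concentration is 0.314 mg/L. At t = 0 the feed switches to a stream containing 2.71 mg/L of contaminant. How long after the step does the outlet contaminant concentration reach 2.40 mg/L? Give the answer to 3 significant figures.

89.2 s

Unsteady species balance (constant V, well mixed): V dC/dt = Q(C_in − C), so τ = V/Q = 43.632 s.
C(t) = C_in + (C₀ − C_in) e^(−t/τ). Set C = 2.40 and solve for t:
e^(−t/τ) = (C − C_in)/(C₀ − C_in) = (2.40 − 2.71)/(0.314 − 2.71) = 0.12938
t = −τ ln(…) = 43.632 × 2.0450 = 89.226 s.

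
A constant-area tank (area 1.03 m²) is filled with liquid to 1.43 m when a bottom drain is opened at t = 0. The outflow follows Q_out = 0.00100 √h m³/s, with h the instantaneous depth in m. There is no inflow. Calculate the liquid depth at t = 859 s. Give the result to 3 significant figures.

A dh/dt = −Q_out = −0.00100 √h.
Separate and integrate: 2(√h − √h₀) = −(0.00100/A) t.
√h = √1.43 − 0.00100·859/(2·1.03) = 1.1958 − 0.41699 = 0.77884.
h = 0.77884² = 0.60659 m.

0.607 m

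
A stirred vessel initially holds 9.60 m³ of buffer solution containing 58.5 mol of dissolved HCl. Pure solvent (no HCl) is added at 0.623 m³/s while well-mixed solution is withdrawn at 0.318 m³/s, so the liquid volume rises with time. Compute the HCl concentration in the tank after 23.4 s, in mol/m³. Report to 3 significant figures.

1.96 mol/m³

Let m(t) be the amount of HCl. Volume: V(t) = V₀ + (Q_in − Q_out) t = 9.60 + 0.30500 t; V(23.4) = 16.737 m³.
No HCl enters, so dm/dt = −Q_out · (m/V).
dm/m = −Q_out dt/(V₀ + 0.30500 t); integrating gives ln(m/m₀) = −(Q_out/(Q_in−Q_out)) ln(V/V₀).
m = m₀ (V₀/V)^(Q_out/(Q_in−Q_out)) = 58.5 × (9.60/16.737)^(1.0426) = 32.769 mol.
C = m/V = 32.769/16.737 = 1.9579 mol/m³.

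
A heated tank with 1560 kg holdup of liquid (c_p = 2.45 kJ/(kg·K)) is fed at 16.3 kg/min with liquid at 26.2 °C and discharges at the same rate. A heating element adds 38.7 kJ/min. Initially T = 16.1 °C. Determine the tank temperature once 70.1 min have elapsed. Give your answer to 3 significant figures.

21.8 °C

First-law balance (no shaft work): M c_p dT/dt = ṁ c_p (T_in − T) + 38.7.
Rearrange: dT/dt = (T_ss − T)/τ with τ = M/ṁ = 95.706 min and T_ss = T_in + Q̇/(ṁ c_p) = 27.169 °C.
Solution: T(t) = T_ss + (T₀ − T_ss) e^(−t/τ).
T(70.1) = 27.169 + (-11.069)·e^(−70.1/95.706) = 27.169 + (-11.069)·0.48073 = 21.848 °C.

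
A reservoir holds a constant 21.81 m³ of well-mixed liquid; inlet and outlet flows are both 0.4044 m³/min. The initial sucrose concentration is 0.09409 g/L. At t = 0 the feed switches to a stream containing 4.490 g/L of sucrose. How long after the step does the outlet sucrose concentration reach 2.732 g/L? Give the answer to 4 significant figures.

49.43 min

Mass balance on the solute (V constant): V dC/dt = Q(C_in − C), so τ = V/Q = 53.9318 min.
C(t) = C_in + (C₀ − C_in) e^(−t/τ). Set C = 2.732 and solve for t:
e^(−t/τ) = (C − C_in)/(C₀ − C_in) = (2.732 − 4.490)/(0.09409 − 4.490) = 0.399917
t = −τ ln(…) = 53.9318 × 0.916498 = 49.4283 min.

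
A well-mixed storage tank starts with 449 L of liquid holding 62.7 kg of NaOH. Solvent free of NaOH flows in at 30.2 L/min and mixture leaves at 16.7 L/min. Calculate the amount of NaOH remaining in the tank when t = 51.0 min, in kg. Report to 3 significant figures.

Let m(t) be the amount of NaOH. Volume: V(t) = V₀ + (Q_in − Q_out) t = 449 + 13.500 t; V(51.0) = 1137.5 L.
Species balance (pure solvent in): dm/dt = −Q_out · m/V(t).
Separate: dm/m = −Q_out dt/V(t) ⇒ ln(m/m₀) = −(Q_out/(Q_in−Q_out)) ln(V/V₀).
m = m₀ (V₀/V)^(Q_out/(Q_in−Q_out)) = 62.7 × (449/1137.5)^(1.2370) = 19.855 kg.

19.9 kg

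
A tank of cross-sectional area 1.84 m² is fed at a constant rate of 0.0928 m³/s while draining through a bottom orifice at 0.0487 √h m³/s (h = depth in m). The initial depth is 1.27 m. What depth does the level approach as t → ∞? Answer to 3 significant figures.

3.63 m

Level balance: A dh/dt = 0.0928 − 0.0487 √h. Setting dh/dt = 0:
Q_in = 0.0487 √h_ss ⇒ √h_ss = 0.0928/0.0487 = 1.9055.
h_ss = 1.9055² = 3.6311 m. (Since h₀ = 1.27 m < h_ss, the level will rise toward this value.)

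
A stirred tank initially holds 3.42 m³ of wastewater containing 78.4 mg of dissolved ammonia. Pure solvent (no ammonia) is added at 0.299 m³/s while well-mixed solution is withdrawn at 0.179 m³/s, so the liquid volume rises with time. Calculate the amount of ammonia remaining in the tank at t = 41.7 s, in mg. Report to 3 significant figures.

Let m(t) be the amount of ammonia. Volume: V(t) = V₀ + (Q_in − Q_out) t = 3.42 + 0.12000 t; V(41.7) = 8.4240 m³.
No ammonia enters, so dm/dt = −Q_out · (m/V).
Separate: dm/m = −Q_out dt/V(t) ⇒ ln(m/m₀) = −(Q_out/(Q_in−Q_out)) ln(V/V₀).
m = m₀ (V₀/V)^(Q_out/(Q_in−Q_out)) = 78.4 × (3.42/8.4240)^(1.4917) = 20.433 mg.

20.4 mg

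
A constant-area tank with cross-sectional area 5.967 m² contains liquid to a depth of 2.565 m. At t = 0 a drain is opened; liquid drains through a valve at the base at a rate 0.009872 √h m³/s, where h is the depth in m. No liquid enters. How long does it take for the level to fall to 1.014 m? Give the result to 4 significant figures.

A dh/dt = −Q_out = −0.009872 √h.
∫ h^(−1/2) dh = −(0.009872/A) ∫ dt, giving 2√h = 2√h₀ − (0.009872/A) t.
t = 2A(√h₀ − √h)/0.009872 = 2·5.967·(√2.565 − √1.014)/0.009872
  = 11.9340 × (1.60156 − 1.00698) / 0.009872 = 718.779 s.

718.8 s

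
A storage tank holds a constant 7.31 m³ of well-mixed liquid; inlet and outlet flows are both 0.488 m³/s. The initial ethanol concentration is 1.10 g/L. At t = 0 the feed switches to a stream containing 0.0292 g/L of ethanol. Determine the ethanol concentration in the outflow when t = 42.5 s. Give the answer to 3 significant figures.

0.0919 g/L

Species balance on the tank: V dC/dt = Q(C_in − C).
Time constant τ = V/Q = 7.31/0.488 = 14.980 s.
Solution: C(t) = C_in + (C₀ − C_in) e^(−t/τ).
C(42.5) = 0.0292 + (1.10 − 0.0292)·e^(−42.5/14.980) = 0.0292 + (1.0708)·0.058589 = 0.091937 g/L.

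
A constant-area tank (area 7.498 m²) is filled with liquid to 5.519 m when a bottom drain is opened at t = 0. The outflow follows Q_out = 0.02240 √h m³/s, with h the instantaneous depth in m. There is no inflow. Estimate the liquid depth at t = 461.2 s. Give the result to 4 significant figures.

2.757 m

With no inflow, A dh/dt = −0.02240 √h.
Separate and integrate: 2(√h − √h₀) = −(0.02240/A) t.
√h = √5.519 − 0.02240·461.2/(2·7.498) = 2.34926 − 0.688909 = 1.66035.
h = 1.66035² = 2.75675 m.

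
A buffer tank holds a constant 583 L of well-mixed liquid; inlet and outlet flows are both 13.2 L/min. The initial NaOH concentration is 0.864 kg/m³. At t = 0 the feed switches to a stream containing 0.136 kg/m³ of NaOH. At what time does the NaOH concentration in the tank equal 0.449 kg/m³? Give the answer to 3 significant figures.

Unsteady species balance (constant V, well mixed): V dC/dt = Q(C_in − C), so τ = V/Q = 44.167 min.
C(t) = C_in + (C₀ − C_in) e^(−t/τ). Set C = 0.449 and solve for t:
e^(−t/τ) = (C − C_in)/(C₀ − C_in) = (0.449 − 0.136)/(0.864 − 0.136) = 0.42995
t = −τ ln(…) = 44.167 × 0.84410 = 37.281 min.

37.3 min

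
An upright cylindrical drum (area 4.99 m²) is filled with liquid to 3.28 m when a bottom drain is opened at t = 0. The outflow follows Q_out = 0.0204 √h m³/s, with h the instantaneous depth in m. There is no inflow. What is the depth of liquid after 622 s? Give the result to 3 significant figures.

0.291 m

With no inflow, A dh/dt = −0.0204 √h.
Separate and integrate: 2(√h − √h₀) = −(0.0204/A) t.
√h = √3.28 − 0.0204·622/(2·4.99) = 1.8111 − 1.2714 = 0.53965.
h = 0.53965² = 0.29123 m.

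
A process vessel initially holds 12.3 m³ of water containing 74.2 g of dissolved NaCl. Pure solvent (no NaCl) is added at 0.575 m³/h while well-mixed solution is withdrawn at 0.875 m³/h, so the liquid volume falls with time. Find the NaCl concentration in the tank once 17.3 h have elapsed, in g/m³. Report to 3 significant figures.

Let m(t) be the amount of NaCl. Volume: V(t) = V₀ + (Q_in − Q_out) t = 12.3 − 0.30000 t; V(17.3) = 7.1100 m³.
Solute balance: dm/dt = 0 − Q_out C = −Q_out m/V(t).
dm/m = −Q_out dt/(V₀ − 0.30000 t); integrating gives ln(m/m₀) = −(Q_out/(Q_in−Q_out)) ln(V/V₀).
m = m₀ (V₀/V)^(Q_out/(Q_in−Q_out)) = 74.2 × (12.3/7.1100)^(-2.9167) = 15.001 g.
C = m/V = 15.001/7.1100 = 2.1099 g/m³.

2.11 g/m³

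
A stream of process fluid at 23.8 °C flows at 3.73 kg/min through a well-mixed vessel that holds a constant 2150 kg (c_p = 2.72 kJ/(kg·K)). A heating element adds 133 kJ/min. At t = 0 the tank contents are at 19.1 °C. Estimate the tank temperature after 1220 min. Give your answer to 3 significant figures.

34.8 °C

Unsteady energy balance on the tank contents: M c_p dT/dt = ṁ c_p (T_in − T) + 133.
τ = M/ṁ = 576.41 min; T_ss = T_in + Q̇/(ṁ c_p) = 23.8 + 133/(3.73·2.72) = 36.909 °C.
T approaches T_ss exponentially: T(t) = T_ss + (T₀ − T_ss) e^(−t/τ).
T(1220) = 36.909 + (-17.809)·e^(−1220/576.41) = 36.909 + (-17.809)·0.12045 = 34.764 °C.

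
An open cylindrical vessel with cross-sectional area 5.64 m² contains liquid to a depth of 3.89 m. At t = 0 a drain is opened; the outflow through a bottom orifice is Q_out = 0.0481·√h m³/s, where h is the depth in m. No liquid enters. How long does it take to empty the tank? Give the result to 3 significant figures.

463 s

Accumulation of liquid (constant cross-section A): A dh/dt = −0.0481 √h.
Separate and integrate: 2(√h − √h₀) = −(0.0481/A) t.
Set h = 0: 2√h₀ = (0.0481/A) t_empty ⇒ t_empty = 2A√h₀/0.0481.
t_empty = 2·5.64·√3.89/0.0481 = 11.280·1.9723/0.0481 = 462.53 s.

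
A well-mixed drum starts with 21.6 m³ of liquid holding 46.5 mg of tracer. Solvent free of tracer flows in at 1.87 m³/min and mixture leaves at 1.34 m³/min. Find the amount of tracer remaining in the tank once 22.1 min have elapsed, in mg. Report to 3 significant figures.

15.5 mg

Let m(t) be the amount of tracer. Volume: V(t) = V₀ + (Q_in − Q_out) t = 21.6 + 0.53000 t; V(22.1) = 33.313 m³.
Solute balance: dm/dt = 0 − Q_out C = −Q_out m/V(t).
Separate: dm/m = −Q_out dt/V(t) ⇒ ln(m/m₀) = −(Q_out/(Q_in−Q_out)) ln(V/V₀).
m = m₀ (V₀/V)^(Q_out/(Q_in−Q_out)) = 46.5 × (21.6/33.313)^(2.5283) = 15.550 mg.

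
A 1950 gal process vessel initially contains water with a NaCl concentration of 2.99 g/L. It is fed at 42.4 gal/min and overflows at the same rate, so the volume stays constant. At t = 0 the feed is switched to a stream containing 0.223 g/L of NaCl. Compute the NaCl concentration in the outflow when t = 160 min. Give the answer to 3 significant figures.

Transient balance on the dissolved component: V dC/dt = Q(C_in − C).
So dC/dt = (C_in − C)/τ with τ = V/Q = 1950/42.4 = 45.991 min.
Integrating: C(t) = C_in + (C₀ − C_in) e^(−t/τ).
C(160) = 0.223 + (2.99 − 0.223)·e^(−160/45.991) = 0.223 + (2.7670)·0.030839 = 0.30833 g/L.

0.308 g/L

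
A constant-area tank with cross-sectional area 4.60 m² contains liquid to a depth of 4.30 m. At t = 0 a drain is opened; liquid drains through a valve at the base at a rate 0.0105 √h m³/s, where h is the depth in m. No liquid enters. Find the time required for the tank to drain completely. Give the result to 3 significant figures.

A dh/dt = −Q_out = −0.0105 √h.
This is separable: 2 d(√h)/dt = −0.0105/A, so √h = √h₀ − (0.0105/(2A)) t.
Set h = 0: 2√h₀ = (0.0105/A) t_empty ⇒ t_empty = 2A√h₀/0.0105.
t_empty = 2·4.60·√4.30/0.0105 = 9.2000·2.0736/0.0105 = 1816.9 s.

1820 s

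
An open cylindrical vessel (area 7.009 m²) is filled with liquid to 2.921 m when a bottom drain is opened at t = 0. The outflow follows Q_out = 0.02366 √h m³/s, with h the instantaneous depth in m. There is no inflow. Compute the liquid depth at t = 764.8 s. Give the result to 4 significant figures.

0.1749 m

A dh/dt = −Q_out = −0.02366 √h.
This is separable: 2 d(√h)/dt = −0.02366/A, so √h = √h₀ − (0.02366/(2A)) t.
√h = √2.921 − 0.02366·764.8/(2·7.009) = 1.70909 − 1.29085 = 0.418241.
h = 0.418241² = 0.174926 m.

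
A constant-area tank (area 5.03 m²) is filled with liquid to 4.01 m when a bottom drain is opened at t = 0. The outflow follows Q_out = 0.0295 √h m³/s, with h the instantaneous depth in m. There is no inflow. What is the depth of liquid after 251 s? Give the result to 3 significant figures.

1.60 m

Mass balance (ρ constant): A dh/dt = −0.0295 √h.
∫ h^(−1/2) dh = −(0.0295/A) ∫ dt, giving 2√h = 2√h₀ − (0.0295/A) t.
√h = √4.01 − 0.0295·251/(2·5.03) = 2.0025 − 0.73603 = 1.2665.
h = 1.2665² = 1.6039 m.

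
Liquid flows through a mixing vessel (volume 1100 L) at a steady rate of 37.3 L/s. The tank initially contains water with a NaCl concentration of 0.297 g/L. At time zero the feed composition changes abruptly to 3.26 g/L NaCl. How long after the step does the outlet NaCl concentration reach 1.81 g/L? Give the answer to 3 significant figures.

Accumulation = in − out for the solute gives V dC/dt = Q(C_in − C), so τ = V/Q = 29.491 s.
C(t) = C_in + (C₀ − C_in) e^(−t/τ). Set C = 1.81 and solve for t:
e^(−t/τ) = (C − C_in)/(C₀ − C_in) = (1.81 − 3.26)/(0.297 − 3.26) = 0.48937
t = −τ ln(…) = 29.491 × 0.71464 = 21.075 s.

21.1 s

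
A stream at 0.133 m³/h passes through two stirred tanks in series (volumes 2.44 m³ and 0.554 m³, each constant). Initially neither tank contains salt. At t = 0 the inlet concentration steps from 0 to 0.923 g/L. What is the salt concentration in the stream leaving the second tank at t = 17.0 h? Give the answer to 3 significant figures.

Time constants: τᵢ = Vᵢ/Q for each well-mixed tank.
τ₁ = 2.44/0.133 = 18.346 h; τ₂ = 0.554/0.133 = 4.1654 h.
Solving the cascade with C₁(0)=C₂(0)=0 gives C₂(t) = C_in[1 − (τ₁ e^(−t/τ₁) − τ₂ e^(−t/τ₂))/(τ₁ − τ₂)].
At t = 17.0: e^(−t/τ₁) = 0.39588, e^(−t/τ₂) = 0.016887.
C₂ = 0.923·[1 − (18.346·0.39588 − 4.1654·0.016887)/(14.180)] = 0.923·0.49279 = 0.45485 g/L.

0.455 g/L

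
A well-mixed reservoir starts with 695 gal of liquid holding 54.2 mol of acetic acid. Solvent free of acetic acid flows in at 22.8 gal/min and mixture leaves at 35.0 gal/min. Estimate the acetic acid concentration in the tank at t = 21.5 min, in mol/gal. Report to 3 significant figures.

Let m(t) be the amount of acetic acid. Volume: V(t) = V₀ + (Q_in − Q_out) t = 695 − 12.200 t; V(21.5) = 432.70 gal.
No acetic acid enters, so dm/dt = −Q_out · (m/V).
Separate: dm/m = −Q_out dt/V(t) ⇒ ln(m/m₀) = −(Q_out/(Q_in−Q_out)) ln(V/V₀).
m = m₀ (V₀/V)^(Q_out/(Q_in−Q_out)) = 54.2 × (695/432.70)^(-2.8689) = 13.919 mol.
C = m/V = 13.919/432.70 = 0.032167 mol/gal.

0.0322 mol/gal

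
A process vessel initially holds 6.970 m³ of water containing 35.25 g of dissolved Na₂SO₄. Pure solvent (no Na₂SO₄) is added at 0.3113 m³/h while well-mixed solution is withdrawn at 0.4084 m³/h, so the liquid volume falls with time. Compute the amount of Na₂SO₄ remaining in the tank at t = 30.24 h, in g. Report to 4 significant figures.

3.533 g

Let m(t) be the amount of Na₂SO₄. Volume: V(t) = V₀ + (Q_in − Q_out) t = 6.970 − 0.0971000 t; V(30.24) = 4.03370 m³.
Species balance (pure solvent in): dm/dt = −Q_out · m/V(t).
dm/m = −Q_out dt/(V₀ − 0.0971000 t); integrating gives ln(m/m₀) = −(Q_out/(Q_in−Q_out)) ln(V/V₀).
m = m₀ (V₀/V)^(Q_out/(Q_in−Q_out)) = 35.25 × (6.970/4.03370)^(-4.20597) = 3.53277 g.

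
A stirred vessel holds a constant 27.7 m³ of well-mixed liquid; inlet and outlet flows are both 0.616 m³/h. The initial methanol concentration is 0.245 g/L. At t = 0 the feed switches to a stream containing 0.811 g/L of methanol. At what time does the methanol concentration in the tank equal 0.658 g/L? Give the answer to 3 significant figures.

Species balance: V dC/dt = Q(C_in − C) ⇒ τ = V/Q = 44.968 h.
C(t) = C_in + (C₀ − C_in) e^(−t/τ). Set C = 0.658 and solve for t:
e^(−t/τ) = (C − C_in)/(C₀ − C_in) = (0.658 − 0.811)/(0.245 − 0.811) = 0.27032
t = −τ ln(…) = 44.968 × 1.3082 = 58.825 h.

58.8 h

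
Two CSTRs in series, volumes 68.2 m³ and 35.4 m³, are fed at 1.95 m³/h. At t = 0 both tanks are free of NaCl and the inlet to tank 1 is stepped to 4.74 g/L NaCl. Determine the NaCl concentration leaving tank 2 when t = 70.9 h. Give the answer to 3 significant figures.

3.54 g/L

Time constants: τᵢ = Vᵢ/Q for each well-mixed tank.
τ₁ = 68.2/1.95 = 34.974 h; τ₂ = 35.4/1.95 = 18.154 h.
Solving the cascade with C₁(0)=C₂(0)=0 gives C₂(t) = C_in[1 − (τ₁ e^(−t/τ₁) − τ₂ e^(−t/τ₂))/(τ₁ − τ₂)].
At t = 70.9: e^(−t/τ₁) = 0.13170, e^(−t/τ₂) = 0.020131.
C₂ = 4.74·[1 − (34.974·0.13170 − 18.154·0.020131)/(16.821)] = 4.74·0.74788 = 3.5449 g/L.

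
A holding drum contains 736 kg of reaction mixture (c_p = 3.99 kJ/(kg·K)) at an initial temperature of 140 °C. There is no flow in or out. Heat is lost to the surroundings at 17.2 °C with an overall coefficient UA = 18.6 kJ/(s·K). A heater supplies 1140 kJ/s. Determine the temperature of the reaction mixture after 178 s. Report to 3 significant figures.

M c_p dT/dt = −UA(T − T_amb) + Q̇.
dT/dt = (T_ss − T)/τ with T_ss = T_amb + Q̇/UA = 17.2 + 1140/18.6 = 78.490 °C, τ = M c_p/UA = 736·3.99/18.6 = 157.88 s.
T approaches T_ss exponentially: T(t) = T_ss + (T₀ − T_ss) e^(−t/τ).
T(178) = 78.490 + (61.510)·0.32387 = 98.412 °C.

98.4 °C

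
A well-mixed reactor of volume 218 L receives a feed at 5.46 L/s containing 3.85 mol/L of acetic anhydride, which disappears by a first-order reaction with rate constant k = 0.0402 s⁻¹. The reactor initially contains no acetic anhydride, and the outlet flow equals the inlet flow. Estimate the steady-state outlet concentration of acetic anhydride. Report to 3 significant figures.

V dC/dt = Q(C_in − C) − k V C.
At steady state: 0 = Q C_in − (Q + kV) C_ss, so C_ss = Q C_in/(Q + kV).
C_ss = 5.46·3.85/(5.46 + 0.0402·218) = 21.021/14.224 = 1.4779 mol/L.

1.48 mol/L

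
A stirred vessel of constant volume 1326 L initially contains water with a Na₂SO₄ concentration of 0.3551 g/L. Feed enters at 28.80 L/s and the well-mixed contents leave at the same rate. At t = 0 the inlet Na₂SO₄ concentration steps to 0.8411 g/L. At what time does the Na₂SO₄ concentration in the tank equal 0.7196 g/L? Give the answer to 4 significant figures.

Species balance: V dC/dt = Q(C_in − C) ⇒ τ = V/Q = 46.0417 s.
C(t) = C_in + (C₀ − C_in) e^(−t/τ). Set C = 0.7196 and solve for t:
e^(−t/τ) = (C − C_in)/(C₀ − C_in) = (0.7196 − 0.8411)/(0.3551 − 0.8411) = 0.250000
t = −τ ln(…) = 46.0417 × 1.38629 = 63.8273 s.

63.83 s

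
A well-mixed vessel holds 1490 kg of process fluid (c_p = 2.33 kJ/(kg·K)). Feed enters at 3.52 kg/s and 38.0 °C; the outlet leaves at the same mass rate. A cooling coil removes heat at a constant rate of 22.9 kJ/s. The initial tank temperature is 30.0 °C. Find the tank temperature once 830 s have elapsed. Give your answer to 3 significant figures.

First-law balance (no shaft work): M c_p dT/dt = ṁ c_p (T_in − T) − 22.9.
τ = M/ṁ = 423.30 s; T_ss = T_in − Q̇/(ṁ c_p) = 38.0 − 22.9/(3.52·2.33) = 35.208 °C.
Solution: T(t) = T_ss + (T₀ − T_ss) e^(−t/τ).
T(830) = 35.208 + (-5.2079)·e^(−830/423.30) = 35.208 + (-5.2079)·0.14075 = 34.475 °C.

34.5 °C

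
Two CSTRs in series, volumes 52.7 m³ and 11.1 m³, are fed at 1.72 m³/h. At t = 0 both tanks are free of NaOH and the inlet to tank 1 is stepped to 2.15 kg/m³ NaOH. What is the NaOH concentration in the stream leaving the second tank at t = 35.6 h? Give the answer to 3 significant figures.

1.30 kg/m³

Time constants: τᵢ = Vᵢ/Q for each well-mixed tank.
τ₁ = 52.7/1.72 = 30.640 h; τ₂ = 11.1/1.72 = 6.4535 h.
Solving the cascade with C₁(0)=C₂(0)=0 gives C₂(t) = C_in[1 − (τ₁ e^(−t/τ₁) − τ₂ e^(−t/τ₂))/(τ₁ − τ₂)].
At t = 35.6: e^(−t/τ₁) = 0.31289, e^(−t/τ₂) = 0.0040203.
C₂ = 2.15·[1 − (30.640·0.31289 − 6.4535·0.0040203)/(24.186)] = 2.15·0.60469 = 1.3001 kg/m³.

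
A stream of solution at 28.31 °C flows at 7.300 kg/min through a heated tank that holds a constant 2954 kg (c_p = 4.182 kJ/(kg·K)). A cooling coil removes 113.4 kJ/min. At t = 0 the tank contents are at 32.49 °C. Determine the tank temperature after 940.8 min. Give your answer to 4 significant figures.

25.37 °C

Heat balance on the well-mixed liquid: M c_p dT/dt = ṁ c_p (T_in − T) − 113.4.
τ = M/ṁ = 404.658 min; T_ss = T_in − Q̇/(ṁ c_p) = 28.31 − 113.4/(7.300·4.182) = 24.5955 °C.
T approaches T_ss exponentially: T(t) = T_ss + (T₀ − T_ss) e^(−t/τ).
T(940.8) = 24.5955 + (7.89455)·e^(−940.8/404.658) = 24.5955 + (7.89455)·0.0977904 = 25.3675 °C.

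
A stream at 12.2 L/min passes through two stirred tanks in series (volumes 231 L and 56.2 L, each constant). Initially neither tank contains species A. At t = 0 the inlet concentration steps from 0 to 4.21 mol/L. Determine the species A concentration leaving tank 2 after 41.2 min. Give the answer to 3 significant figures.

3.58 mol/L

Time constants: τᵢ = Vᵢ/Q for each well-mixed tank.
τ₁ = 231/12.2 = 18.934 min; τ₂ = 56.2/12.2 = 4.6066 min.
Tank 1: C₁ = C_in(1 − e^(−t/τ₁)). Tank 2 (τ₁ ≠ τ₂): C₂ = C_in[1 − (τ₁ e^(−t/τ₁) − τ₂ e^(−t/τ₂))/(τ₁ − τ₂)].
At t = 41.2: e^(−t/τ₁) = 0.11350, e^(−t/τ₂) = 0.00013055.
C₂ = 4.21·[1 − (18.934·0.11350 − 4.6066·0.00013055)/(14.328)] = 4.21·0.85005 = 3.5787 mol/L.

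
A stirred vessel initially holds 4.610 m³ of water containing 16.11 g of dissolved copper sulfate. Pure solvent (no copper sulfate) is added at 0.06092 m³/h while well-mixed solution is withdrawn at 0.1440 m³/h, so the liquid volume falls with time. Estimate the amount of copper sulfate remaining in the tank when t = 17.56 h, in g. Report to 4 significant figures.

8.331 g

Let m(t) be the amount of copper sulfate. Volume: V(t) = V₀ + (Q_in − Q_out) t = 4.610 − 0.0830800 t; V(17.56) = 3.15112 m³.
Species balance (pure solvent in): dm/dt = −Q_out · m/V(t).
Separate: dm/m = −Q_out dt/V(t) ⇒ ln(m/m₀) = −(Q_out/(Q_in−Q_out)) ln(V/V₀).
m = m₀ (V₀/V)^(Q_out/(Q_in−Q_out)) = 16.11 × (4.610/3.15112)^(-1.73327) = 8.33098 g.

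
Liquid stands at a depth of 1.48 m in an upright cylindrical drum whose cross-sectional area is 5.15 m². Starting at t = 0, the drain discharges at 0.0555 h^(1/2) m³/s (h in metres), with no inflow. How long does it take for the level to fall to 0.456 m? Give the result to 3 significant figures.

Volume balance on the tank: A dh/dt = −0.0555 √h.
∫ h^(−1/2) dh = −(0.0555/A) ∫ dt, giving 2√h = 2√h₀ − (0.0555/A) t.
t = 2A(√h₀ − √h)/0.0555 = 2·5.15·(√1.48 − √0.456)/0.0555
  = 10.300 × (1.2166 − 0.67528) / 0.0555 = 100.45 s.

100 s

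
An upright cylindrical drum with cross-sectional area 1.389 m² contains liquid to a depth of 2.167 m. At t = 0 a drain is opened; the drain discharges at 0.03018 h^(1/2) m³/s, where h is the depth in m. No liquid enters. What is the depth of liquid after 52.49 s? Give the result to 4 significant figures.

With no inflow, A dh/dt = −0.03018 √h.
This is separable: 2 d(√h)/dt = −0.03018/A, so √h = √h₀ − (0.03018/(2A)) t.
√h = √2.167 − 0.03018·52.49/(2·1.389) = 1.47207 − 0.570248 = 0.901826.
h = 0.901826² = 0.813289 m.

0.8133 m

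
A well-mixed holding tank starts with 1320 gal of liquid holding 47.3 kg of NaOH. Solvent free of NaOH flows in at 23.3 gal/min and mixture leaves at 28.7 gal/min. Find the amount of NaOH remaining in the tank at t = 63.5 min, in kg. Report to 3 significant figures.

Let m(t) be the amount of NaOH. Volume: V(t) = V₀ + (Q_in − Q_out) t = 1320 − 5.4000 t; V(63.5) = 977.10 gal.
No NaOH enters, so dm/dt = −Q_out · (m/V).
Separate: dm/m = −Q_out dt/V(t) ⇒ ln(m/m₀) = −(Q_out/(Q_in−Q_out)) ln(V/V₀).
m = m₀ (V₀/V)^(Q_out/(Q_in−Q_out)) = 47.3 × (1320/977.10)^(-5.3148) = 9.5623 kg.

9.56 kg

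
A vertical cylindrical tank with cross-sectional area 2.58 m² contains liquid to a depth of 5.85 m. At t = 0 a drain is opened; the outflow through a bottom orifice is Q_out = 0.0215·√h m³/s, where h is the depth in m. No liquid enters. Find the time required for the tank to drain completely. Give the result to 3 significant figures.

A dh/dt = −Q_out = −0.0215 √h.
∫ h^(−1/2) dh = −(0.0215/A) ∫ dt, giving 2√h = 2√h₀ − (0.0215/A) t.
Tank is empty when √h = 0: t_empty = 2A√h₀/0.0215.
t_empty = 2·2.58·√5.85/0.0215 = 5.1600·2.4187/0.0215 = 580.48 s.

580 s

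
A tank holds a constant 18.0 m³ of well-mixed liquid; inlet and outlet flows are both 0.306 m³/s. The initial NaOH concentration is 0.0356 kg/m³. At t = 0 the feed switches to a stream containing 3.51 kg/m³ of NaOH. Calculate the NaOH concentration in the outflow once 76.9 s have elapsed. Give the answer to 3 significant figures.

2.57 kg/m³

Accumulation = in − out for the solute gives V dC/dt = Q(C_in − C).
Time constant τ = V/Q = 18.0/0.306 = 58.824 s.
This is linear first-order; C(t) = C_in + (C₀ − C_in) e^(−t/τ).
C(76.9) = 3.51 + (0.0356 − 3.51)·e^(−76.9/58.824) = 3.51 + (-3.4744)·0.27055 = 2.5700 kg/m³.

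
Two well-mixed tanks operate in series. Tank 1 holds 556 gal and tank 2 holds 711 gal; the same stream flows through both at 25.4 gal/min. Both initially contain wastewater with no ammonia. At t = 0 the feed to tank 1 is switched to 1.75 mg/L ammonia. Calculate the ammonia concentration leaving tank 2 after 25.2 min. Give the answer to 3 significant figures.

Each tank obeys Vᵢ dCᵢ/dt = Q(Cᵢ₋₁ − Cᵢ), so τᵢ = Vᵢ/Q.
τ₁ = 556/25.4 = 21.890 min; τ₂ = 711/25.4 = 27.992 min.
Tank 1: C₁ = C_in(1 − e^(−t/τ₁)). Tank 2 (τ₁ ≠ τ₂): C₂ = C_in[1 − (τ₁ e^(−t/τ₁) − τ₂ e^(−t/τ₂))/(τ₁ − τ₂)].
At t = 25.2: e^(−t/τ₁) = 0.31625, e^(−t/τ₂) = 0.40647.
C₂ = 1.75·[1 − (21.890·0.31625 − 27.992·0.40647)/(-6.1024)] = 1.75·0.26992 = 0.47235 mg/L.

0.472 mg/L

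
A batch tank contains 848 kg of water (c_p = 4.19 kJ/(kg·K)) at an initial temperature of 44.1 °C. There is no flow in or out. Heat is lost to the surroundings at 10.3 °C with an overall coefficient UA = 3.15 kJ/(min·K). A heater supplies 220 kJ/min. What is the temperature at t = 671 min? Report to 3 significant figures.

Unsteady energy balance on the tank contents: M c_p dT/dt = −UA(T − T_amb) + Q̇.
dT/dt = (T_ss − T)/τ with T_ss = T_amb + Q̇/UA = 10.3 + 220/3.15 = 80.141 °C, τ = M c_p/UA = 848·4.19/3.15 = 1128.0 min.
This is linear first-order; T(t) = T_ss + (T₀ − T_ss) e^(−t/τ).
T(671) = 80.141 + (-36.041)·0.55163 = 60.260 °C.

60.3 °C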